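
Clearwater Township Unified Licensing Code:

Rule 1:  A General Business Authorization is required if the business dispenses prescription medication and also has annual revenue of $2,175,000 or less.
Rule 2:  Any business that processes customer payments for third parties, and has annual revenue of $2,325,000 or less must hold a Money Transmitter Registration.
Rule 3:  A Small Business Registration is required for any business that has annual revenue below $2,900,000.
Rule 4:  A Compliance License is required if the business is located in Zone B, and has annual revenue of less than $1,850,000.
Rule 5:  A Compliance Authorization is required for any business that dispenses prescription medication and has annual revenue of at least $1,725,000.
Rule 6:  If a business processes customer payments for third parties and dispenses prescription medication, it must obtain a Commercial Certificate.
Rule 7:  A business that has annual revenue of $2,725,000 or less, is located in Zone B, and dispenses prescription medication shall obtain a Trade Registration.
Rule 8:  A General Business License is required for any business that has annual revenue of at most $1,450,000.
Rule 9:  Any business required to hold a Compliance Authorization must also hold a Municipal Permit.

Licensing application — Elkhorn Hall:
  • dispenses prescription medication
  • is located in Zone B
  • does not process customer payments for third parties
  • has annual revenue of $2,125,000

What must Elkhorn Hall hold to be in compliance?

Rule 1: dispenses prescription medication; revenue $2,125,000 ≤ $2,175,000 → General Business Authorization required.
Rule 2: does not process customer payments for third parties; revenue $2,125,000 ≤ $2,325,000 → Money Transmitter Registration not required.
Rule 3: revenue $2,125,000 < $2,900,000 → Small Business Registration required.
Rule 4: is located in Zone B; revenue $2,125,000 ≥ $1,850,000 → Compliance License not required.
Rule 5: dispenses prescription medication; revenue $2,125,000 ≥ $1,725,000 → Compliance Authorization required.
Rule 6: does not process customer payments for third parties; dispenses prescription medication → Commercial Certificate not required.
Rule 7: revenue $2,125,000 ≤ $2,725,000; is located in Zone B; dispenses prescription medication → Trade Registration required.
Rule 8: revenue $2,125,000 > $1,450,000 → General Business License not required.
Rule 9: Compliance Authorization is required → Municipal Permit also required.

Compliance Authorization, General Business Authorization, Municipal Permit, Small Business Registration, Trade Registration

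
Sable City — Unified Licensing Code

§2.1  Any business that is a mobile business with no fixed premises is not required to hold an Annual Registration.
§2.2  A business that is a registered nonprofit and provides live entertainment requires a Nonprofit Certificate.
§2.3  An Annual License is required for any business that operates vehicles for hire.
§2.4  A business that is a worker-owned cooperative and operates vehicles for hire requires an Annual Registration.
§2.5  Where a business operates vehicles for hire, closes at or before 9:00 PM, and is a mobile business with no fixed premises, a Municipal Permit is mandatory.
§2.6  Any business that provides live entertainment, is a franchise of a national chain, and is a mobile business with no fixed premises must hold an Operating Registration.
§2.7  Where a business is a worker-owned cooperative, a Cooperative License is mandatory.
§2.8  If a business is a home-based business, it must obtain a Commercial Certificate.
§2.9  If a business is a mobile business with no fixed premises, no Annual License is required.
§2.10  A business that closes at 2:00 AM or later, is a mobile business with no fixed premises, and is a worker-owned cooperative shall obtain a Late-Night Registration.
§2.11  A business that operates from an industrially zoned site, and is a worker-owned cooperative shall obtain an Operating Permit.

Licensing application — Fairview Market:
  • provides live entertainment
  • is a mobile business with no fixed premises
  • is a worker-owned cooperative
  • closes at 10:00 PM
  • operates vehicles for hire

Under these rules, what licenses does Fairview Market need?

§2.1 is a mobile business with no fixed premises → exempt from Annual Registration.
§2.2 is a worker-owned cooperative (not: is a registered nonprofit); provides live entertainment → Nonprofit Certificate not required.
§2.3 operates vehicles for hire → Annual License required.
§2.4 is a worker-owned cooperative; operates vehicles for hire → Annual Registration required.
§2.5 operates vehicles for hire; closes 10:00 PM, after 9:00 PM; is a mobile business with no fixed premises → Municipal Permit not required.
§2.6 provides live entertainment; is a worker-owned cooperative (not: is a franchise of a national chain); is a mobile business with no fixed premises → Operating Registration not required.
§2.7 is a worker-owned cooperative → Cooperative License required.
§2.8 is a mobile business with no fixed premises (not: is a home-based business) → Commercial Certificate not required.
§2.9 is a mobile business with no fixed premises → exempt from Annual License.
§2.10 closes 10:00 PM, at/before 2:00 AM; is a mobile business with no fixed premises; is a worker-owned cooperative → Late-Night Registration not required.
§2.11 is a mobile business with no fixed premises (not: operates from an industrially zoned site); is a worker-owned cooperative → Operating Permit not required.

Cooperative License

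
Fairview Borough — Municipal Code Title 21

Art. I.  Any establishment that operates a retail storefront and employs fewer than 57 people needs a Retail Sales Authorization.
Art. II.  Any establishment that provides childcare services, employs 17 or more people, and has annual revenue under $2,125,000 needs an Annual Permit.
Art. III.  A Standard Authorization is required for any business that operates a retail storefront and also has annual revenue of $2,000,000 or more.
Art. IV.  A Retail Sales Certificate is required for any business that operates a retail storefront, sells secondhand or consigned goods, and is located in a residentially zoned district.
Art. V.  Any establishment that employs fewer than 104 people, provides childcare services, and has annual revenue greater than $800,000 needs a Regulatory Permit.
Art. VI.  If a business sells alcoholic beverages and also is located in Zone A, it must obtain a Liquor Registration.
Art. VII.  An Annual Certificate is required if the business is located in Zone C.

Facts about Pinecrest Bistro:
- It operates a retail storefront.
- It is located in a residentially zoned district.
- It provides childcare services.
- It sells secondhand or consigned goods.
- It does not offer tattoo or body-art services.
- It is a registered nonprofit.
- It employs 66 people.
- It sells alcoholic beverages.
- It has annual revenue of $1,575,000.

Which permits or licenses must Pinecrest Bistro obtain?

Annual Permit, Regulatory Permit, Retail Sales Certificate

Art. I. operates a retail storefront; employees 66 ≥ 57 → Retail Sales Authorization not required.
Art. II. provides childcare services; employees 66 ≥ 17; revenue $1,575,000 < $2,125,000 → Annual Permit required.
Art. III. operates a retail storefront; revenue $1,575,000 < $2,000,000 → Standard Authorization not required.
Art. IV. operates a retail storefront; sells secondhand or consigned goods; is located in a residentially zoned district → Retail Sales Certificate required.
Art. V. employees 66 < 104; provides childcare services; revenue $1,575,000 > $800,000 → Regulatory Permit required.
Art. VI. sells alcoholic beverages; is located in a residentially zoned district (not: is located in Zone A) → Liquor Registration not required.
Art. VII. is located in a residentially zoned district (not: is located in Zone C) → Annual Certificate not required.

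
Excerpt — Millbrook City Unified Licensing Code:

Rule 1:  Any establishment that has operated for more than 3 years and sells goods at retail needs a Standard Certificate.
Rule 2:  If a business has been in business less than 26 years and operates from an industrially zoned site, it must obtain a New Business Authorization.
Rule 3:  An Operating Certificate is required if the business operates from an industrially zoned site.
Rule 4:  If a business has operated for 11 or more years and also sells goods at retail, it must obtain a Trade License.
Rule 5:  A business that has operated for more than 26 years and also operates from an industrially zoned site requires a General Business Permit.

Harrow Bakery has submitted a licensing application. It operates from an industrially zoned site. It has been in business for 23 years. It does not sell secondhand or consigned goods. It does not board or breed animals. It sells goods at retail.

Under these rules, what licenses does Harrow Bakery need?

Rule 1: years in business 23 > 3; sells goods at retail → Standard Certificate required.
Rule 2: years in business 23 < 26; operates from an industrially zoned site → New Business Authorization required.
Rule 3: operates from an industrially zoned site → Operating Certificate required.
Rule 4: years in business 23 ≥ 11; sells goods at retail → Trade License required.
Rule 5: years in business 23 ≤ 26; operates from an industrially zoned site → General Business Permit not required.

New Business Authorization, Operating Certificate, Standard Certificate, Trade License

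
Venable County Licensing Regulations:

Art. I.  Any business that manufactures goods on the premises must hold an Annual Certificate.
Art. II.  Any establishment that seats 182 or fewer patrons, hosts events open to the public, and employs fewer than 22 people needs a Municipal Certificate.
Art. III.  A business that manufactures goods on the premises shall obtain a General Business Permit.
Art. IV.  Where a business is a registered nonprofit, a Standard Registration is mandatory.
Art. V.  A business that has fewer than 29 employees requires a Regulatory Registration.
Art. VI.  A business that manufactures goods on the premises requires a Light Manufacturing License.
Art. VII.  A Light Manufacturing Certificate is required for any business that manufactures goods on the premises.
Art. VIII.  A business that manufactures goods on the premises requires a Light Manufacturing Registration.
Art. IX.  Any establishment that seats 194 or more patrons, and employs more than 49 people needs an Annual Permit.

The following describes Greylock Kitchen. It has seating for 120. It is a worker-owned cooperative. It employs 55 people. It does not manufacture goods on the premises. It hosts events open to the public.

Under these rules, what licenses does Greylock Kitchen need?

None

Art. I. does not manufacture goods on the premises → Annual Certificate not required.
Art. II. seating 120 ≤ 182; hosts events open to the public; employees 55 ≥ 22 → Municipal Certificate not required.
Art. III. does not manufacture goods on the premises → General Business Permit not required.
Art. IV. is a worker-owned cooperative (not: is a registered nonprofit) → Standard Registration not required.
Art. V. employees 55 ≥ 29 → Regulatory Registration not required.
Art. VI. does not manufacture goods on the premises → Light Manufacturing License not required.
Art. VII. does not manufacture goods on the premises → Light Manufacturing Certificate not required.
Art. VIII. does not manufacture goods on the premises → Light Manufacturing Registration not required.
Art. IX. seating 120 < 194; employees 55 > 49 → Annual Permit not required.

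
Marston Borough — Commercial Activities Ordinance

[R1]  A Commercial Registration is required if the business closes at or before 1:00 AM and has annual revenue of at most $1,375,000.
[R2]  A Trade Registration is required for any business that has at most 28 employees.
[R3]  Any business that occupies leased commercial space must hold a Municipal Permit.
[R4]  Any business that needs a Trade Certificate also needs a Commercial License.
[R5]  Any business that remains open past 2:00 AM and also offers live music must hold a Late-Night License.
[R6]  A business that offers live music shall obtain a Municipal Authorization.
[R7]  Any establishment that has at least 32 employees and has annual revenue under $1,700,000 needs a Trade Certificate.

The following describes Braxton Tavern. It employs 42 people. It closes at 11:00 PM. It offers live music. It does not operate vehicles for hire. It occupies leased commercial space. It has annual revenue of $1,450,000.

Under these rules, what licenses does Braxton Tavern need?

Commercial License, Municipal Authorization, Municipal Permit, Trade Certificate

[R1] closes 11:00 PM, at/before 1:00 AM; revenue $1,450,000 > $1,375,000 → Commercial Registration not required.
[R2] employees 42 > 28 → Trade Registration not required.
[R3] occupies leased commercial space → Municipal Permit required.
[R4] Trade Certificate is required → Commercial License also required.
[R5] closes 11:00 PM, at/before 2:00 AM; offers live music → Late-Night License not required.
[R6] offers live music → Municipal Authorization required.
[R7] employees 42 ≥ 32; revenue $1,450,000 < $1,700,000 → Trade Certificate required.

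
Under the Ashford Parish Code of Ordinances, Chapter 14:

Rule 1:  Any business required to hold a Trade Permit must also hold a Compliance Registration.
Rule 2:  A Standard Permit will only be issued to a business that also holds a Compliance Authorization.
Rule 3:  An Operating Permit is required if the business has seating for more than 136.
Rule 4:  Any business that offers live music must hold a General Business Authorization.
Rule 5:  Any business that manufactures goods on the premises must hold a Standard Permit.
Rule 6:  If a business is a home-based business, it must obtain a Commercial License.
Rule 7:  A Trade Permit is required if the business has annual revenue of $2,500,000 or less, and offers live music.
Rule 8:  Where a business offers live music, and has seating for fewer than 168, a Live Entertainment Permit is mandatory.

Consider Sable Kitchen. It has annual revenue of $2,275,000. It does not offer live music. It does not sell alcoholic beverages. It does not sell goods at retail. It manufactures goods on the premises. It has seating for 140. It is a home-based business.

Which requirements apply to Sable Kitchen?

Rule 1: Trade Permit is not required → no effect.
Rule 2: Standard Permit is required → Compliance Authorization also required.
Rule 3: seating 140 > 136 → Operating Permit required.
Rule 4: does not offer live music → General Business Authorization not required.
Rule 5: manufactures goods on the premises → Standard Permit required.
Rule 6: is a home-based business → Commercial License required.
Rule 7: revenue $2,275,000 ≤ $2,500,000; does not offer live music → Trade Permit not required.
Rule 8: does not offer live music; seating 140 < 168 → Live Entertainment Permit not required.

Commercial License, Compliance Authorization, Operating Permit, Standard Permit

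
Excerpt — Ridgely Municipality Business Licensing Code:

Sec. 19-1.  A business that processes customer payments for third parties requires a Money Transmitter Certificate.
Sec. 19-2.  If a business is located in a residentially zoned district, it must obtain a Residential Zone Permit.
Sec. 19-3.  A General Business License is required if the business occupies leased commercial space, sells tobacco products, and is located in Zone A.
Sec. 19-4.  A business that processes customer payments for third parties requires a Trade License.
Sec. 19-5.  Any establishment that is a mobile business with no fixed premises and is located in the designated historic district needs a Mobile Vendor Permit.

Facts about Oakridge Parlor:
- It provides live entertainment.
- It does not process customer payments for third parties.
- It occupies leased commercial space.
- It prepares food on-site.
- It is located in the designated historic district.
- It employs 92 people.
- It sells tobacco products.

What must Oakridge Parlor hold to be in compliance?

None

Sec. 19-1. does not process customer payments for third parties → Money Transmitter Certificate not required.
Sec. 19-2. is located in the designated historic district (not: is located in a residentially zoned district) → Residential Zone Permit not required.
Sec. 19-3. occupies leased commercial space; sells tobacco products; is located in the designated historic district (not: is located in Zone A) → General Business License not required.
Sec. 19-4. does not process customer payments for third parties → Trade License not required.
Sec. 19-5. occupies leased commercial space (not: is a mobile business with no fixed premises); is located in the designated historic district → Mobile Vendor Permit not required.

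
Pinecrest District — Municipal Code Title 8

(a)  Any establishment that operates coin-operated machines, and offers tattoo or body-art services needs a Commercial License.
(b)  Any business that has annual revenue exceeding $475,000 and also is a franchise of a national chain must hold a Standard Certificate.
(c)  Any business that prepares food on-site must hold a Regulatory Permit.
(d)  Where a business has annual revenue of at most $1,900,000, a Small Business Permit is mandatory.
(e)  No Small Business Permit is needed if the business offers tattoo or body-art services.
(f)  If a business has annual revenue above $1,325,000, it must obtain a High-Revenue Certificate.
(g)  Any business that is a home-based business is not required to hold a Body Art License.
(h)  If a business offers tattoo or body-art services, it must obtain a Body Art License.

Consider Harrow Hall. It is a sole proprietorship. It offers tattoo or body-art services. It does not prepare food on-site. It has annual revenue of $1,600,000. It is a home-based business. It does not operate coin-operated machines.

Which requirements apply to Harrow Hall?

(a) does not operate coin-operated machines; offers tattoo or body-art services → Commercial License not required.
(b) revenue $1,600,000 > $475,000; is a sole proprietorship (not: is a franchise of a national chain) → Standard Certificate not required.
(c) does not prepare food on-site → Regulatory Permit not required.
(d) revenue $1,600,000 ≤ $1,900,000 → Small Business Permit required.
(e) offers tattoo or body-art services → exempt from Small Business Permit.
(f) revenue $1,600,000 > $1,325,000 → High-Revenue Certificate required.
(g) is a home-based business → exempt from Body Art License.
(h) offers tattoo or body-art services → Body Art License required.

High-Revenue Certificate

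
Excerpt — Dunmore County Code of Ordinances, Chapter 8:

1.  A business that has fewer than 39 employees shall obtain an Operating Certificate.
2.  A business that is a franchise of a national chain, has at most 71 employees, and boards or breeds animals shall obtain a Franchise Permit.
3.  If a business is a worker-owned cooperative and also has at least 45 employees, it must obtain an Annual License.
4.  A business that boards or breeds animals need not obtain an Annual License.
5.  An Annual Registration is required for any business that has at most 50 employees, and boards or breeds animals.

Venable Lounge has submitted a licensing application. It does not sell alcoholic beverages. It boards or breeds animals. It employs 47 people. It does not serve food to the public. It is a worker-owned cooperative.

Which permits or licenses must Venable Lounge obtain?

1. employees 47 ≥ 39 → Operating Certificate not required.
2. is a worker-owned cooperative (not: is a franchise of a national chain); employees 47 ≤ 71; boards or breeds animals → Franchise Permit not required.
3. is a worker-owned cooperative; employees 47 ≥ 45 → Annual License required.
4. boards or breeds animals → exempt from Annual License.
5. employees 47 ≤ 50; boards or breeds animals → Annual Registration required.

Annual Registration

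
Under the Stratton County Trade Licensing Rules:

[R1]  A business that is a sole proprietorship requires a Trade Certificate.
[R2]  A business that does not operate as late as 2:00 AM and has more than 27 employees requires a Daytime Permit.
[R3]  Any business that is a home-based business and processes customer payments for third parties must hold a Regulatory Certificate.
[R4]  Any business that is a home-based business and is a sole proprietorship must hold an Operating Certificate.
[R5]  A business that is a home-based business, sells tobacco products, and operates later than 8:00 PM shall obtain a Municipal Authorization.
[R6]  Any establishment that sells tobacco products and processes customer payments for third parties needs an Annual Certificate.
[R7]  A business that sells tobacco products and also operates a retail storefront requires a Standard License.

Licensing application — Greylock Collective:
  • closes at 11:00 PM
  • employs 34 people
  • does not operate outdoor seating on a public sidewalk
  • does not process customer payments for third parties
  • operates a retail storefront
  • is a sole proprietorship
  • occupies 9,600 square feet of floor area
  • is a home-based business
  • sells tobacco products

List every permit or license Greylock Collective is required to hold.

Daytime Permit, Municipal Authorization, Operating Certificate, Standard License, Trade Certificate

[R1] is a sole proprietorship → Trade Certificate required.
[R2] closes 11:00 PM, at/before 2:00 AM; employees 34 > 27 → Daytime Permit required.
[R3] is a home-based business; does not process customer payments for third parties → Regulatory Certificate not required.
[R4] is a home-based business; is a sole proprietorship → Operating Certificate required.
[R5] is a home-based business; sells tobacco products; closes 11:00 PM, after 8:00 PM → Municipal Authorization required.
[R6] sells tobacco products; does not process customer payments for third parties → Annual Certificate not required.
[R7] sells tobacco products; operates a retail storefront → Standard License required.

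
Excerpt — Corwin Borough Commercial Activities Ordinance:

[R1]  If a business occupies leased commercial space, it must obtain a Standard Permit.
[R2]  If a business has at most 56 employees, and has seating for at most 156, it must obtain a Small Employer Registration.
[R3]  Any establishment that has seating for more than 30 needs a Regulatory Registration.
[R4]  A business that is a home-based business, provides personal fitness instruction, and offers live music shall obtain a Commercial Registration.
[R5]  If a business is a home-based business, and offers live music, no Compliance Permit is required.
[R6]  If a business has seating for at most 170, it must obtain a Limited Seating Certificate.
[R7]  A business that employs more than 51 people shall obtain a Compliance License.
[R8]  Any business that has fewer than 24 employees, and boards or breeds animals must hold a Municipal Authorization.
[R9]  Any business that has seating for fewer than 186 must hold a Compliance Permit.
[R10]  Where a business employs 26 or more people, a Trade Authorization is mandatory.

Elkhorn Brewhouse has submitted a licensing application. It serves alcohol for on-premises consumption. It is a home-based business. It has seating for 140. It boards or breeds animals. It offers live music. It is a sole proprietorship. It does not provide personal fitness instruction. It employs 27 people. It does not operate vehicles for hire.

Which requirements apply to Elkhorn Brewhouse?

Limited Seating Certificate, Regulatory Registration, Small Employer Registration, Trade Authorization

[R1] is a home-based business (not: occupies leased commercial space) → Standard Permit not required.
[R2] employees 27 ≤ 56; seating 140 ≤ 156 → Small Employer Registration required.
[R3] seating 140 > 30 → Regulatory Registration required.
[R4] is a home-based business; does not provide personal fitness instruction; offers live music → Commercial Registration not required.
[R5] is a home-based business; offers live music → exempt from Compliance Permit.
[R6] seating 140 ≤ 170 → Limited Seating Certificate required.
[R7] employees 27 ≤ 51 → Compliance License not required.
[R8] employees 27 ≥ 24; boards or breeds animals → Municipal Authorization not required.
[R9] seating 140 < 186 → Compliance Permit required.
[R10] employees 27 ≥ 26 → Trade Authorization required.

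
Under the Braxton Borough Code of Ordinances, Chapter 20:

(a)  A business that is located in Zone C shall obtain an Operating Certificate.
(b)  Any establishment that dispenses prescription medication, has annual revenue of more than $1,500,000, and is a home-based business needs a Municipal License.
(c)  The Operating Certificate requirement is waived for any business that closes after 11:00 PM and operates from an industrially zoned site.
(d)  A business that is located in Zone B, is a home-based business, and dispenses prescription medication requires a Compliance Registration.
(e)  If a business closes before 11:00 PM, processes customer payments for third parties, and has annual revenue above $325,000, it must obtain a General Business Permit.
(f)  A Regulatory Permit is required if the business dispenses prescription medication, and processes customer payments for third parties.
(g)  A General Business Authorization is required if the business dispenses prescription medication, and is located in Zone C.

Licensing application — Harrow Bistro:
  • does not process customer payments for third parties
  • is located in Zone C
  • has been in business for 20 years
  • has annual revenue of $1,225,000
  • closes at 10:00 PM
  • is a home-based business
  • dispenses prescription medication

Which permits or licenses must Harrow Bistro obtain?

General Business Authorization, Operating Certificate

(a) is located in Zone C → Operating Certificate required.
(b) dispenses prescription medication; revenue $1,225,000 ≤ $1,500,000; is a home-based business → Municipal License not required.
(c) closes 10:00 PM, at/before 11:00 PM; is a home-based business (not: operates from an industrially zoned site) → Operating Certificate exemption does not apply.
(d) is located in Zone C (not: is located in Zone B); is a home-based business; dispenses prescription medication → Compliance Registration not required.
(e) closes 10:00 PM, at/before 11:00 PM; does not process customer payments for third parties; revenue $1,225,000 > $325,000 → General Business Permit not required.
(f) dispenses prescription medication; does not process customer payments for third parties → Regulatory Permit not required.
(g) dispenses prescription medication; is located in Zone C → General Business Authorization required.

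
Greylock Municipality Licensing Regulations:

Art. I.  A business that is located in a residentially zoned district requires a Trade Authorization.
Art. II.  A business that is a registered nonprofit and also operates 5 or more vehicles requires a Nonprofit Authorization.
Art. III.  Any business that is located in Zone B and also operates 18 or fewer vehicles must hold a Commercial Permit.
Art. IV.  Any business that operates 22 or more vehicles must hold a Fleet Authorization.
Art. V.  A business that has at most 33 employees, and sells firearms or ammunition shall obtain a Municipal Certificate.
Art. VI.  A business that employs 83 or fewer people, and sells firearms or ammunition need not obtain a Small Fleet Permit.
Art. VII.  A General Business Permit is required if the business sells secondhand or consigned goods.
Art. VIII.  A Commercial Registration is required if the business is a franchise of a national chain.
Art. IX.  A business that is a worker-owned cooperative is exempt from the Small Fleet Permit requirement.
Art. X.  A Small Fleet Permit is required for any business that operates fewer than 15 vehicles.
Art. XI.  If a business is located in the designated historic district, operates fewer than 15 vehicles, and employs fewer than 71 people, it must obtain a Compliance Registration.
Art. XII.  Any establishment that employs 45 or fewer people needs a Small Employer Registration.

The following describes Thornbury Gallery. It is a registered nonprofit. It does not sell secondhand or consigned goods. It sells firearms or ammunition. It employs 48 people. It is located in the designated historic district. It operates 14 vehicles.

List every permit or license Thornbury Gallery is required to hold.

Compliance Registration, Nonprofit Authorization

Art. I. is located in the designated historic district (not: is located in a residentially zoned district) → Trade Authorization not required.
Art. II. is a registered nonprofit; vehicles 14 ≥ 5 → Nonprofit Authorization required.
Art. III. is located in the designated historic district (not: is located in Zone B); vehicles 14 ≤ 18 → Commercial Permit not required.
Art. IV. vehicles 14 < 22 → Fleet Authorization not required.
Art. V. employees 48 > 33; sells firearms or ammunition → Municipal Certificate not required.
Art. VI. employees 48 ≤ 83; sells firearms or ammunition → exempt from Small Fleet Permit.
Art. VII. does not sell secondhand or consigned goods → General Business Permit not required.
Art. VIII. is a registered nonprofit (not: is a franchise of a national chain) → Commercial Registration not required.
Art. IX. is a registered nonprofit (not: is a worker-owned cooperative) → Small Fleet Permit exemption does not apply.
Art. X. vehicles 14 < 15 → Small Fleet Permit required.
Art. XI. is located in the designated historic district; vehicles 14 < 15; employees 48 < 71 → Compliance Registration required.
Art. XII. employees 48 > 45 → Small Employer Registration not required.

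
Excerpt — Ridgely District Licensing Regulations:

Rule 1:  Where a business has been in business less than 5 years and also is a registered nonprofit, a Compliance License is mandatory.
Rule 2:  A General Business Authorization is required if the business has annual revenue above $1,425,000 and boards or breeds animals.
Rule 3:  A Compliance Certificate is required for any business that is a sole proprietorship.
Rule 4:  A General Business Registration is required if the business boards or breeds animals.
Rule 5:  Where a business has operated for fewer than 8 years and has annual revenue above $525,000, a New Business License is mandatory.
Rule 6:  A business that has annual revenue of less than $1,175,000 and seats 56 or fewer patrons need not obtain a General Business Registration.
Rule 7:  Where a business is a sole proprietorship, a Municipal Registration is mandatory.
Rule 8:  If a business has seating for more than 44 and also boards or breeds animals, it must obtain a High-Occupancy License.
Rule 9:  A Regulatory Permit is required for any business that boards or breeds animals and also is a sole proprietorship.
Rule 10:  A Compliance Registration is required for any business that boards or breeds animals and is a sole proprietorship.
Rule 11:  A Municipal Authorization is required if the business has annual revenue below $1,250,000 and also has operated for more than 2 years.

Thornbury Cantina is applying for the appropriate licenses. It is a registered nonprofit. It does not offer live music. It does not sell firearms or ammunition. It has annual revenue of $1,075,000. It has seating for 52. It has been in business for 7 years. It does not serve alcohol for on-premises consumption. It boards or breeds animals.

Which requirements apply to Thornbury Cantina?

High-Occupancy License, Municipal Authorization, New Business License

Rule 1: years in business 7 ≥ 5; is a registered nonprofit → Compliance License not required.
Rule 2: revenue $1,075,000 ≤ $1,425,000; boards or breeds animals → General Business Authorization not required.
Rule 3: is a registered nonprofit (not: is a sole proprietorship) → Compliance Certificate not required.
Rule 4: boards or breeds animals → General Business Registration required.
Rule 5: years in business 7 < 8; revenue $1,075,000 > $525,000 → New Business License required.
Rule 6: revenue $1,075,000 < $1,175,000; seating 52 ≤ 56 → exempt from General Business Registration.
Rule 7: is a registered nonprofit (not: is a sole proprietorship) → Municipal Registration not required.
Rule 8: seating 52 > 44; boards or breeds animals → High-Occupancy License required.
Rule 9: boards or breeds animals; is a registered nonprofit (not: is a sole proprietorship) → Regulatory Permit not required.
Rule 10: boards or breeds animals; is a registered nonprofit (not: is a sole proprietorship) → Compliance Registration not required.
Rule 11: revenue $1,075,000 < $1,250,000; years in business 7 > 2 → Municipal Authorization required.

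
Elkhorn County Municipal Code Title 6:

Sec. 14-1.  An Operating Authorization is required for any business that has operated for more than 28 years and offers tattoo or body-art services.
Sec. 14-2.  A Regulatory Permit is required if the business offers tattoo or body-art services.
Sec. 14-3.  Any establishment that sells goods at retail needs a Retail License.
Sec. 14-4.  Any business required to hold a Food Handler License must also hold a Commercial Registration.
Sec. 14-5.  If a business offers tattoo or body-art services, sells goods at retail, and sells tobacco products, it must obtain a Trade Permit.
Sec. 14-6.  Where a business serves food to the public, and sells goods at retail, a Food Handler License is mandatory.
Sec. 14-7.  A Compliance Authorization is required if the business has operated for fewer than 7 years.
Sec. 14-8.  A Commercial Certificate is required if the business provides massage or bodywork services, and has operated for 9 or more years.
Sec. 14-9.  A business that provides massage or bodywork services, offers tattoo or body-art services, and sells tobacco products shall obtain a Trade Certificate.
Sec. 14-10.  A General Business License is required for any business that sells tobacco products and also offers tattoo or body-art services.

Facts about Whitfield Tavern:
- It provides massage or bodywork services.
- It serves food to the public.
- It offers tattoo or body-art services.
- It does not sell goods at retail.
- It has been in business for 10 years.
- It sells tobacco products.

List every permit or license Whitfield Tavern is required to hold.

Commercial Certificate, General Business License, Regulatory Permit, Trade Certificate

Sec. 14-1. years in business 10 ≤ 28; offers tattoo or body-art services → Operating Authorization not required.
Sec. 14-2. offers tattoo or body-art services → Regulatory Permit required.
Sec. 14-3. does not sell goods at retail → Retail License not required.
Sec. 14-4. Food Handler License is not required → no effect.
Sec. 14-5. offers tattoo or body-art services; does not sell goods at retail; sells tobacco products → Trade Permit not required.
Sec. 14-6. serves food to the public; does not sell goods at retail → Food Handler License not required.
Sec. 14-7. years in business 10 ≥ 7 → Compliance Authorization not required.
Sec. 14-8. provides massage or bodywork services; years in business 10 ≥ 9 → Commercial Certificate required.
Sec. 14-9. provides massage or bodywork services; offers tattoo or body-art services; sells tobacco products → Trade Certificate required.
Sec. 14-10. sells tobacco products; offers tattoo or body-art services → General Business License required.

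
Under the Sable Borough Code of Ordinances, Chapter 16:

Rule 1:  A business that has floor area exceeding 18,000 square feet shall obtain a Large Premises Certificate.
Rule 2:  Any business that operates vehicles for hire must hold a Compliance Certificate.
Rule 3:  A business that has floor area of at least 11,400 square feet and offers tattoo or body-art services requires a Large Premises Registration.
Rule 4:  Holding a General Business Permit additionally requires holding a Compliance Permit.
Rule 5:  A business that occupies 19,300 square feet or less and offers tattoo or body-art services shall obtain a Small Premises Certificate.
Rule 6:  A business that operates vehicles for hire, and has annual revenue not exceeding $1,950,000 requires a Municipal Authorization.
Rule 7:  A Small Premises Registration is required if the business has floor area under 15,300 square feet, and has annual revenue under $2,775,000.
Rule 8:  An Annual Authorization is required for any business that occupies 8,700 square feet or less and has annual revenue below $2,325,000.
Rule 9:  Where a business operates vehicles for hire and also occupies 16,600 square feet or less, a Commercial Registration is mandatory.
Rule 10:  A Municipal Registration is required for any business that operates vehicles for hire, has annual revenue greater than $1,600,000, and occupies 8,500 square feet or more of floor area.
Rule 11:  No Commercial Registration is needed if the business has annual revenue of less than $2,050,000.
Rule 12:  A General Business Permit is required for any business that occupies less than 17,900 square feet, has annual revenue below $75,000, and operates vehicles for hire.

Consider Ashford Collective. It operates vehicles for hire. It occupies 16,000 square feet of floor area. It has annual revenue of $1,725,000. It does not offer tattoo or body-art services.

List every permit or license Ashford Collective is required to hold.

Rule 1: floor area 16,000 square feet ≤ 18,000 square feet → Large Premises Certificate not required.
Rule 2: operates vehicles for hire → Compliance Certificate required.
Rule 3: floor area 16,000 square feet ≥ 11,400 square feet; does not offer tattoo or body-art services → Large Premises Registration not required.
Rule 4: General Business Permit is not required → no effect.
Rule 5: floor area 16,000 square feet ≤ 19,300 square feet; does not offer tattoo or body-art services → Small Premises Certificate not required.
Rule 6: operates vehicles for hire; revenue $1,725,000 ≤ $1,950,000 → Municipal Authorization required.
Rule 7: floor area 16,000 square feet ≥ 15,300 square feet; revenue $1,725,000 < $2,775,000 → Small Premises Registration not required.
Rule 8: floor area 16,000 square feet > 8,700 square feet; revenue $1,725,000 < $2,325,000 → Annual Authorization not required.
Rule 9: operates vehicles for hire; floor area 16,000 square feet ≤ 16,600 square feet → Commercial Registration required.
Rule 10: operates vehicles for hire; revenue $1,725,000 > $1,600,000; floor area 16,000 square feet ≥ 8,500 square feet → Municipal Registration required.
Rule 11: revenue $1,725,000 < $2,050,000 → exempt from Commercial Registration.
Rule 12: floor area 16,000 square feet < 17,900 square feet; revenue $1,725,000 ≥ $75,000; operates vehicles for hire → General Business Permit not required.

Compliance Certificate, Municipal Authorization, Municipal Registration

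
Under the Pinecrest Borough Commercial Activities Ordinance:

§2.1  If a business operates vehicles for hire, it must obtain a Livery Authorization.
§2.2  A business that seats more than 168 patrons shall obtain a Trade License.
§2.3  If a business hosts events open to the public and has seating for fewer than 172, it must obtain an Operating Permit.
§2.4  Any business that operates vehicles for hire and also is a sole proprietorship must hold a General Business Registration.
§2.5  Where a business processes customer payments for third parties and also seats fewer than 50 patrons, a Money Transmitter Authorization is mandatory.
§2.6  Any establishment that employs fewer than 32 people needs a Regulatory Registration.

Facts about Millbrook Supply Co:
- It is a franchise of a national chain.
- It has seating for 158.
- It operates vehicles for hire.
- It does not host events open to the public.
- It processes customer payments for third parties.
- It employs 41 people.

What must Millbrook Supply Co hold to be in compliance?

§2.1 operates vehicles for hire → Livery Authorization required.
§2.2 seating 158 ≤ 168 → Trade License not required.
§2.3 does not host events open to the public; seating 158 < 172 → Operating Permit not required.
§2.4 operates vehicles for hire; is a franchise of a national chain (not: is a sole proprietorship) → General Business Registration not required.
§2.5 processes customer payments for third parties; seating 158 ≥ 50 → Money Transmitter Authorization not required.
§2.6 employees 41 ≥ 32 → Regulatory Registration not required.

Livery Authorization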